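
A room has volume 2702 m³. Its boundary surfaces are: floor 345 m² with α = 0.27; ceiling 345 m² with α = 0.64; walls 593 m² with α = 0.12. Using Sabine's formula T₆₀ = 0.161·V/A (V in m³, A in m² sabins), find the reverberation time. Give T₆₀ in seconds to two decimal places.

1.13 s

Total absorption A = 345·0.27 + 345·0.64 + 593·0.12 = 385.11 m² sabins.
T₆₀ = 0.161 × 2702 / 385.11 = 1.130 s.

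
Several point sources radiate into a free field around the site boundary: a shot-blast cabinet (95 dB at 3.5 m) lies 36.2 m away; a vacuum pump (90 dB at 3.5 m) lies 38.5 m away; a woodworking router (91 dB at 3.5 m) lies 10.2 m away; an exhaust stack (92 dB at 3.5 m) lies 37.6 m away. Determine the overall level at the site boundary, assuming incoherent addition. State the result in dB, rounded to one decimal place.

Propagate each source to the receiver with L = L_ref − 20·log₁₀(r/r_ref), then add intensities.
shot-blast cabinet: 95 − 20·log₁₀(36.2/3.5) = 95 − 20.29 = 74.71 dB.
vacuum pump: 90 − 20·log₁₀(38.5/3.5) = 90 − 20.83 = 69.17 dB.
woodworking router: 91 − 20·log₁₀(10.2/3.5) = 91 − 9.29 = 81.71 dB.
exhaust stack: 92 − 20·log₁₀(37.6/3.5) = 92 − 20.62 = 71.38 dB.
Σ 10^(L/10) = 1.998e+08 → L_total = 10·log₁₀(1.998e+08) = 83.01 dB.

83.0 dB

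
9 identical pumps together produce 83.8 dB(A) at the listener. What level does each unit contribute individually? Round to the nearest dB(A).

9 equal contributions raise the level by 10·log₁₀ 9 = 9.542 dB, so each unit alone gives 83.8 − 9.542.

74 dB(A)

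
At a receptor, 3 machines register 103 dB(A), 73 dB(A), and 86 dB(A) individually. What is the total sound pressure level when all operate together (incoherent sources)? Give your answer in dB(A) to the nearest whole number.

103 dB(A)

Incoherent sources combine by intensity addition: L_total = 10·log₁₀(Σ 10^(L_i/10)).
Σ 10^(L/10) = 10^(103/10) + 10^(73/10) + 10^(86/10) = 2.037e+10.
L_total = 10·log₁₀(2.037e+10) = 103.09 dB(A).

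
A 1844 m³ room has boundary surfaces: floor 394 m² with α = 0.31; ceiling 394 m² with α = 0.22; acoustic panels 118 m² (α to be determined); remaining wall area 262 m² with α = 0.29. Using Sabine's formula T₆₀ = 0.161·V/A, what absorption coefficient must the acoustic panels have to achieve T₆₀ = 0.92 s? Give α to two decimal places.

0.32

A = 0.161·V/T₆₀ = 0.161·1844/0.92 = 322.70 m² sabins.
Absorption from the other surfaces = 394·0.31 + 394·0.22 + 262·0.29 = 284.80 m², so the acoustic panels must supply 37.90 m² over 118 m².
α = 37.90/118 = 0.321.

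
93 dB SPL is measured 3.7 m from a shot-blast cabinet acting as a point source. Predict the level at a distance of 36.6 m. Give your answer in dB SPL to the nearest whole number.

73 dB SPL

Point-source attenuation: ΔL = 20·log₁₀(r₂/r₁) = 20·log₁₀(36.6/3.7) = 19.906 dB.
L₂ = 93 − 20·log₁₀(36.6/3.7) = 93 − 19.906 = 73.09 dB SPL.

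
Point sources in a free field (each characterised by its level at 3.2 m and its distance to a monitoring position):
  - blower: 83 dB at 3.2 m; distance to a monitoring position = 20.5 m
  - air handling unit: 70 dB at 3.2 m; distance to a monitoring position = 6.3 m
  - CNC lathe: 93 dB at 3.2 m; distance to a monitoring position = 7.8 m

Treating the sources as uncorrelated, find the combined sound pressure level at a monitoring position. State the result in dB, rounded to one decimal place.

85.4 dB

First find each source's level at the receiver (point-source: −20·log₁₀(r/r_ref)), then combine on an intensity basis.
blower: 83 − 20·log₁₀(20.5/3.2) = 83 − 16.13 = 66.87 dB.
air handling unit: 70 − 20·log₁₀(6.3/3.2) = 70 − 5.88 = 64.12 dB.
CNC lathe: 93 − 20·log₁₀(7.8/3.2) = 93 − 7.74 = 85.26 dB.
Σ 10^(L/10) = 3.433e+08 → L_total = 10·log₁₀(3.433e+08) = 85.36 dB.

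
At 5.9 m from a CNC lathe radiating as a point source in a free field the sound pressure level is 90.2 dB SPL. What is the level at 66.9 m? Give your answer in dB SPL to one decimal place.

69.1 dB SPL

For a point source, L₂ = L₁ − 20·log₁₀(r₂/r₁).
L₂ = 90.2 − 20·log₁₀(66.9/5.9) = 90.2 − 21.091 = 69.11 dB SPL.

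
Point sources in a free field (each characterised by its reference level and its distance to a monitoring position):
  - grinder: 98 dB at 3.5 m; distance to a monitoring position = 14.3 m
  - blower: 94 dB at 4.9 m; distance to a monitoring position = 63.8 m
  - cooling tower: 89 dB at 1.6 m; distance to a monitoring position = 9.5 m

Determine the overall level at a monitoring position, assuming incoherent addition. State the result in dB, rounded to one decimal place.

86.2 dB

Apply inverse-square spreading to bring every level to the receiver, then sum 10^(L/10).
grinder: 98 − 20·log₁₀(14.3/3.5) = 98 − 12.23 = 85.77 dB.
blower: 94 − 20·log₁₀(63.8/4.9) = 94 − 22.29 = 71.71 dB.
cooling tower: 89 − 20·log₁₀(9.5/1.6) = 89 − 15.47 = 73.53 dB.
Σ 10^(L/10) = 4.153e+08 → L_total = 10·log₁₀(4.153e+08) = 86.18 dB.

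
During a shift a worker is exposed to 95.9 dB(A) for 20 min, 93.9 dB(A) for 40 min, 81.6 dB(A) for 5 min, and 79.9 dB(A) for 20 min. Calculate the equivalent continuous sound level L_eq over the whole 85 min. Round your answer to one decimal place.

The energy average is taken in the linear domain: L_eq = 10·log₁₀[(Σ tᵢ·10^(Lᵢ/10))/T], T = 85 min.
Σ tᵢ·10^(Lᵢ/10) = 20·10^(95.9/10) + 40·10^(93.9/10) + 5·10^(81.6/10) + 20·10^(79.9/10) = 1.787e+11.
L_eq = 10·log₁₀(1.787e+11/85) = 93.23 dB(A).

93.2 dB(A)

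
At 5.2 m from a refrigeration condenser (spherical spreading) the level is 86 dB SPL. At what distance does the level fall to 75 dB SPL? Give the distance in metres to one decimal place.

18.5 m

The 11.0 dB drop corresponds to a distance ratio of 10^(11.0/20) for a point source.
r₂ = 5.2·10^((86−75)/20) = 5.2·10^(11.0/20) = 18.45 m.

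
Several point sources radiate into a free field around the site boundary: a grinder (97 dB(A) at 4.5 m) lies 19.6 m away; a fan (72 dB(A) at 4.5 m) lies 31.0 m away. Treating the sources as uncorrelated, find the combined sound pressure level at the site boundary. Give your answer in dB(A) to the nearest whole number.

Apply inverse-square spreading to bring every level to the receiver, then sum 10^(L/10).
grinder: 97 − 20·log₁₀(19.6/4.5) = 97 − 12.78 = 84.22 dB(A).
fan: 72 − 20·log₁₀(31.0/4.5) = 72 − 16.76 = 55.24 dB(A).
Σ 10^(L/10) = 2.645e+08 → L_total = 10·log₁₀(2.645e+08) = 84.22 dB(A).

84 dB(A)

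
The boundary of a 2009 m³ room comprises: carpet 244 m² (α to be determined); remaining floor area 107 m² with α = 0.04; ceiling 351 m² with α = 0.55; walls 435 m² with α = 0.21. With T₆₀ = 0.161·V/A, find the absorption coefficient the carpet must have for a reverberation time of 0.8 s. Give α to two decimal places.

A = 0.161·V/T₆₀ = 0.161·2009/0.8 = 404.31 m² sabins.
Absorption from the other surfaces = 107·0.04 + 351·0.55 + 435·0.21 = 288.68 m², so the carpet must supply 115.63 m² over 244 m².
α = 115.63/244 = 0.474.

0.47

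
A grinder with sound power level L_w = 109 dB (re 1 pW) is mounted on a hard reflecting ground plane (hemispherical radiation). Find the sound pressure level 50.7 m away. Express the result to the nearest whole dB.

The power spreads over a hemisphere of area 2π·r², so L_p = L_w − 10·log₁₀(2π·r²).
2π·r² = 1.615e+04 m², 10·log₁₀ of that is 42.082 dB.
L_p = 109 − 42.082 = 66.92 dB.

67 dB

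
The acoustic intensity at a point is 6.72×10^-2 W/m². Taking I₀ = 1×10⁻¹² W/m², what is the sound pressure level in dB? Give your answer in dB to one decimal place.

108.3 dB

Dividing by I₀ shifts the exponent by 12: I/I₀ = 6.72×10^10.
L = 10·(0.8274 + 10) = 108.27 dB.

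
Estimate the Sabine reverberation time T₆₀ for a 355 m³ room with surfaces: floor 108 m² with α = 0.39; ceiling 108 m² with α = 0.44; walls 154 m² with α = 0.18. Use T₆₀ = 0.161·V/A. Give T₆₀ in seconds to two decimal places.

0.49 s

A = Σ Sᵢαᵢ = 108·0.39 + 108·0.44 + 154·0.18 = 117.36 m².
T₆₀ = 0.161 × 355 / 117.36 = 0.487 s.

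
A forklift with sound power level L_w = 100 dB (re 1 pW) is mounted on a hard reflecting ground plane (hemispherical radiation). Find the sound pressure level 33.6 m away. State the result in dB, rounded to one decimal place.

61.5 dB

Free-field hemispherical radiation: L_p = L_w − 10·log₁₀(2π·r²), r = 33.6 m.
2π·r² = 7093 m², 10·log₁₀ of that is 38.509 dB.
L_p = 100 − 38.509 = 61.49 dB.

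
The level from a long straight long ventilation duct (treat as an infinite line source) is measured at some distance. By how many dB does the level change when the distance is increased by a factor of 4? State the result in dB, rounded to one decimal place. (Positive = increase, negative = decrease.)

With cylindrical spreading the level changes by −10·log₁₀(r₂/r₁).
ΔL = −10·log₁₀(4) = -6.02 dB.

-6.0 dB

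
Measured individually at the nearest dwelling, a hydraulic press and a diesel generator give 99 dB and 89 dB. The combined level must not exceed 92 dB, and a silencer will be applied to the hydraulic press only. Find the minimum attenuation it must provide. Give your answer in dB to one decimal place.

10.0 dB

Fixed contribution from the other source: Σ 10^(L/10) = 10^(89/10) = 7.943e+08 (89.00 dB).
The limit corresponds to 10^(92/10) = 1.585e+09; subtracting the fixed part leaves 7.906e+08 for the hydraulic press, i.e. 88.98 dB.
Required insertion loss = 99 − 88.98 = 10.02 dB.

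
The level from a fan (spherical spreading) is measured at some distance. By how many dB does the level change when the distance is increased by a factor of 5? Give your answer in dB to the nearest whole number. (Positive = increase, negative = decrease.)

With spherical spreading the level changes by −20·log₁₀(r₂/r₁).
ΔL = −20·log₁₀(5) = -13.98 dB.

-14 dB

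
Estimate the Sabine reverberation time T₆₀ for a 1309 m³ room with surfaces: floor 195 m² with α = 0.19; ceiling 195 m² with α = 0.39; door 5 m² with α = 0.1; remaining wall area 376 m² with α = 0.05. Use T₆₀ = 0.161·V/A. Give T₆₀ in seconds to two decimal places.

Summing Sᵢαᵢ: 195·0.19 + 195·0.39 + 5·0.1 + 376·0.05 = 132.40 m².
T₆₀ = 0.161 × 1309 / 132.40 = 1.592 s.

1.59 s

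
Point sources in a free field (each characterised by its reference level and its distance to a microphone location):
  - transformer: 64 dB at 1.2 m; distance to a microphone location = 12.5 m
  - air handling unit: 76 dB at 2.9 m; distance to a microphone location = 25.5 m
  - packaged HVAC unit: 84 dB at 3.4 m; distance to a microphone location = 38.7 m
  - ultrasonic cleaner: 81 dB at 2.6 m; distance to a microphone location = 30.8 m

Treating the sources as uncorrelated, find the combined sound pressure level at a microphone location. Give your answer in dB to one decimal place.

65.3 dB

Apply inverse-square spreading to bring every level to the receiver, then sum 10^(L/10).
transformer: 64 − 20·log₁₀(12.5/1.2) = 64 − 20.35 = 43.65 dB.
air handling unit: 76 − 20·log₁₀(25.5/2.9) = 76 − 18.88 = 57.12 dB.
packaged HVAC unit: 84 − 20·log₁₀(38.7/3.4) = 84 − 21.12 = 62.88 dB.
ultrasonic cleaner: 81 − 20·log₁₀(30.8/2.6) = 81 − 21.47 = 59.53 dB.
Σ 10^(L/10) = 3.374e+06 → L_total = 10·log₁₀(3.374e+06) = 65.28 dB.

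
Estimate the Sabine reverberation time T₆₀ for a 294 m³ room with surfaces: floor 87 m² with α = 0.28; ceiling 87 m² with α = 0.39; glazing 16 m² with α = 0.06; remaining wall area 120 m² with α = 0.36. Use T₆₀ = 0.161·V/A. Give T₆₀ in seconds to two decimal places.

0.46 s

A = Σ Sᵢαᵢ = 87·0.28 + 87·0.39 + 16·0.06 + 120·0.36 = 102.45 m².
T₆₀ = 0.161·V/A = 0.161·294/102.45 = 0.462 s.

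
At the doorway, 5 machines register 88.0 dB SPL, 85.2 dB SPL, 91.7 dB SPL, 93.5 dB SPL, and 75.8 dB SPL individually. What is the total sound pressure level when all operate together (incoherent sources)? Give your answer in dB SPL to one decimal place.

Incoherent sources combine by intensity addition: L_total = 10·log₁₀(Σ 10^(L_i/10)).
Σ 10^(L/10) = 10^(88.0/10) + 10^(85.2/10) + 10^(91.7/10) + 10^(93.5/10) + 10^(75.8/10) = 4.718e+09.
L_total = 10·log₁₀(4.718e+09) = 96.74 dB SPL.

96.7 dB SPL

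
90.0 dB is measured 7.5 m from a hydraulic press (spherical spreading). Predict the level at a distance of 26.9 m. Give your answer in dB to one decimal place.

Spherical spreading from a point source gives a 20·log₁₀(r₂/r₁) drop.
L₂ = 90.0 − 20·log₁₀(26.9/7.5) = 90.0 − 11.094 = 78.91 dB.

78.9 dB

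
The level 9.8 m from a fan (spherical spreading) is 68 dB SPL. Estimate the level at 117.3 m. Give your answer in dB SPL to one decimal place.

46.4 dB SPL

Point-source attenuation: ΔL = 20·log₁₀(r₂/r₁) = 20·log₁₀(117.3/9.8) = 21.561 dB.
L₂ = 68 − 20·log₁₀(117.3/9.8) = 68 − 21.561 = 46.44 dB SPL.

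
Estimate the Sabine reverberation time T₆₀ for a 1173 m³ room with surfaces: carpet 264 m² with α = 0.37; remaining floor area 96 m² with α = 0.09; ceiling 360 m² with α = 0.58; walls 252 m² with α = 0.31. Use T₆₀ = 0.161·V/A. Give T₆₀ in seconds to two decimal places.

Summing Sᵢαᵢ: 264·0.37 + 96·0.09 + 360·0.58 + 252·0.31 = 393.24 m².
T₆₀ = 0.161 × 1173 / 393.24 = 0.480 s.

0.48 s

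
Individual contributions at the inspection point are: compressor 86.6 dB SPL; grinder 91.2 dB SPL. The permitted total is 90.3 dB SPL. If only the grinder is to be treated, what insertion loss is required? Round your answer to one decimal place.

The untreated sources together contribute 10^(86.6/10) = 4.571e+08, i.e. 86.60 dB SPL.
The limit corresponds to 10^(90.3/10) = 1.072e+09; subtracting the fixed part leaves 6.144e+08 for the grinder, i.e. 87.88 dB SPL.
Required insertion loss = 91.2 − 87.88 = 3.32 dB.

3.3 dB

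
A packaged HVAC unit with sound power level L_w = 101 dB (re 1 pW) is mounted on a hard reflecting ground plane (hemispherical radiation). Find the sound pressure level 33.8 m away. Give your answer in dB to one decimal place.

62.4 dB

Free-field hemispherical radiation: L_p = L_w − 10·log₁₀(2π·r²), r = 33.8 m.
2π·r² = 7178 m², 10·log₁₀ of that is 38.560 dB.
L_p = 101 − 38.560 = 62.44 dB.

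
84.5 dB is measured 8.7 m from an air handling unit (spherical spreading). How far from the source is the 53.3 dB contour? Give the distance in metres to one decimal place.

315.9 m

For a point source L₁ − L₂ = 20·log₁₀(r₂/r₁), so r₂ = r₁·10^((L₁−L₂)/20).
r₂ = 8.7·10^((84.5−53.3)/20) = 8.7·10^(31.2/20) = 315.88 m.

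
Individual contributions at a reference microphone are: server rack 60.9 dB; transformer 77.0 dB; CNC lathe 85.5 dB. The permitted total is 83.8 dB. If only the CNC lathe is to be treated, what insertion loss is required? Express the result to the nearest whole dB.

3 dB

The untreated sources together contribute 10^(60.9/10) + 10^(77.0/10) = 5.135e+07, i.e. 77.11 dB.
To meet 83.8 dB overall, the treated CNC lathe may contribute at most 10^(83.8/10) − 5.135e+07 = 1.885e+08, i.e. 82.75 dB.
So the CNC lathe must be reduced from 85.5 to 82.75 dB: IL = 2.75 dB.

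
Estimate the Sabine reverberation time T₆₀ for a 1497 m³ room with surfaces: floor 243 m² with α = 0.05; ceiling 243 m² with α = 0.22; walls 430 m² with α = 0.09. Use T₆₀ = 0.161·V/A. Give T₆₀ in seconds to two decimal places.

A = Σ Sᵢαᵢ = 243·0.05 + 243·0.22 + 430·0.09 = 104.31 m².
T₆₀ = 0.161·V/A = 0.161·1497/104.31 = 2.311 s.

2.31 s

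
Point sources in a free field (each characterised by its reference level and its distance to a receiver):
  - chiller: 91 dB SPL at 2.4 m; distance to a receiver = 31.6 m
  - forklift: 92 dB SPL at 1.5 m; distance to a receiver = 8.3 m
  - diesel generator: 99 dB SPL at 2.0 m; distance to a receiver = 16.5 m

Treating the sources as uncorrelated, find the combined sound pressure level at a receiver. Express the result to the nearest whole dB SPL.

82 dB SPL

First find each source's level at the receiver (point-source: −20·log₁₀(r/r_ref)), then combine on an intensity basis.
chiller: 91 − 20·log₁₀(31.6/2.4) = 91 − 22.39 = 68.61 dB SPL.
forklift: 92 − 20·log₁₀(8.3/1.5) = 92 − 14.86 = 77.14 dB SPL.
diesel generator: 99 − 20·log₁₀(16.5/2.0) = 99 − 18.33 = 80.67 dB SPL.
Σ 10^(L/10) = 1.757e+08 → L_total = 10·log₁₀(1.757e+08) = 82.45 dB SPL.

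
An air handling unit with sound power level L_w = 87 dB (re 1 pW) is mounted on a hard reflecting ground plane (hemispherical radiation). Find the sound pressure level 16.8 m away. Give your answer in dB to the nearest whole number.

L_p = L_w − 10·log₁₀(2π·r²) with r = 16.8 m.
2π·r² = 1773 m², 10·log₁₀ of that is 32.488 dB.
L_p = 87 − 32.488 = 54.51 dB.

55 dB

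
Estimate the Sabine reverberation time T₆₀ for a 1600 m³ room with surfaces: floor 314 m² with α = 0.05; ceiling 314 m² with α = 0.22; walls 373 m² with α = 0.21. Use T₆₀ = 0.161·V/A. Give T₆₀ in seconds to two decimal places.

A = Σ Sᵢαᵢ = 314·0.05 + 314·0.22 + 373·0.21 = 163.11 m².
T₆₀ = 0.161·V/A = 0.161·1600/163.11 = 1.579 s.

1.58 s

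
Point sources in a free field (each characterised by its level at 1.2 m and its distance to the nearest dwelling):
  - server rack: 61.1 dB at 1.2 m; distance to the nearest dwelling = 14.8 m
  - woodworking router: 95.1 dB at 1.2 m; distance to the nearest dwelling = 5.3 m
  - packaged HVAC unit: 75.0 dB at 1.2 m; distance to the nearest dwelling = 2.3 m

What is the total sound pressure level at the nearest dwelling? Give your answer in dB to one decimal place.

Apply inverse-square spreading to bring every level to the receiver, then sum 10^(L/10).
server rack: 61.1 − 20·log₁₀(14.8/1.2) = 61.1 − 21.82 = 39.28 dB.
woodworking router: 95.1 − 20·log₁₀(5.3/1.2) = 95.1 − 12.90 = 82.20 dB.
packaged HVAC unit: 75.0 − 20·log₁₀(2.3/1.2) = 75.0 − 5.65 = 69.35 dB.
Σ 10^(L/10) = 1.745e+08 → L_total = 10·log₁₀(1.745e+08) = 82.42 dB.

82.4 dB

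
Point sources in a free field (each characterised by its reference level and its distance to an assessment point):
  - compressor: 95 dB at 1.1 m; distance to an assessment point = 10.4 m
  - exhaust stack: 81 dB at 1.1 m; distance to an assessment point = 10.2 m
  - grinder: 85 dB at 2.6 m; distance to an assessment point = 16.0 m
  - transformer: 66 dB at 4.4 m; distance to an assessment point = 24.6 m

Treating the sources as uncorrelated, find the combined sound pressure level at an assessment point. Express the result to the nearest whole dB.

77 dB

First find each source's level at the receiver (point-source: −20·log₁₀(r/r_ref)), then combine on an intensity basis.
compressor: 95 − 20·log₁₀(10.4/1.1) = 95 − 19.51 = 75.49 dB.
exhaust stack: 81 − 20·log₁₀(10.2/1.1) = 81 − 19.34 = 61.66 dB.
grinder: 85 − 20·log₁₀(16.0/2.6) = 85 − 15.78 = 69.22 dB.
transformer: 66 − 20·log₁₀(24.6/4.4) = 66 − 14.95 = 51.05 dB.
Σ 10^(L/10) = 4.532e+07 → L_total = 10·log₁₀(4.532e+07) = 76.56 dB.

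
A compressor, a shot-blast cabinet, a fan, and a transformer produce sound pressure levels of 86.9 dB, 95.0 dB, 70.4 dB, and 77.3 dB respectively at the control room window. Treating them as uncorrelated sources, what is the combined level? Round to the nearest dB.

Incoherent sources combine by intensity addition: L_total = 10·log₁₀(Σ 10^(L_i/10)).
Σ 10^(L/10) = 10^(86.9/10) + 10^(95.0/10) + 10^(70.4/10) + 10^(77.3/10) = 3.717e+09.
L_total = 10·log₁₀(3.717e+09) = 95.70 dB.

96 dB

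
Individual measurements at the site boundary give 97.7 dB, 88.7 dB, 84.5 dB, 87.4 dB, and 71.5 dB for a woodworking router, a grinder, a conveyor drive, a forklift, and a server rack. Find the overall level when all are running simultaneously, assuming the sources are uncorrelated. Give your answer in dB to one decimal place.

Incoherent sources combine by intensity addition: L_total = 10·log₁₀(Σ 10^(L_i/10)).
Σ 10^(L/10) = 10^(97.7/10) + 10^(88.7/10) + 10^(84.5/10) + 10^(87.4/10) + 10^(71.5/10) = 7.475e+09.
L_total = 10·log₁₀(7.475e+09) = 98.74 dB.

98.7 dB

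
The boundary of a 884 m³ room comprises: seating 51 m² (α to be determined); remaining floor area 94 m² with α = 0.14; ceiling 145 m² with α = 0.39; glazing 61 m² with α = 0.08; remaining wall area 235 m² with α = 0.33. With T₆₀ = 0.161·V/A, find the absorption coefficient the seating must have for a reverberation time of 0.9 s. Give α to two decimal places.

Required total absorption A = 0.161·884/0.9 = 158.14 m².
Absorption from the other surfaces = 94·0.14 + 145·0.39 + 61·0.08 + 235·0.33 = 152.14 m², so the seating must supply 6.00 m² over 51 m².
α = 6.00/51 = 0.118.

0.12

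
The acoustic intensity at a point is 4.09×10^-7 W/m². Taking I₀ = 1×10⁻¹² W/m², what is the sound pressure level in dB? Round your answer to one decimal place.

56.1 dB

Dividing by I₀ shifts the exponent by 12: I/I₀ = 4.09×10^5.
L = 10·(0.6117 + 5) = 56.12 dB.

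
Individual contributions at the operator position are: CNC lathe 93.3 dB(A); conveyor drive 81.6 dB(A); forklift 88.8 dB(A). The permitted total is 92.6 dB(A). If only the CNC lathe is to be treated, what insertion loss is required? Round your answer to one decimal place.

Fixed contribution from the other sources: Σ 10^(L/10) = 10^(81.6/10) + 10^(88.8/10) = 9.031e+08 (89.56 dB(A)).
To meet 92.6 dB(A) overall, the treated CNC lathe may contribute at most 10^(92.6/10) − 9.031e+08 = 9.166e+08, i.e. 89.62 dB(A).
Required insertion loss = 93.3 − 89.62 = 3.68 dB.

3.7 dB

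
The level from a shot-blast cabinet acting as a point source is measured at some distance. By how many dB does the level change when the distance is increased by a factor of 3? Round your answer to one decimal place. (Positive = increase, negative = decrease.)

Point-source spreading: ΔL = −20·log₁₀(r₂/r₁).
ΔL = −20·log₁₀(3) = -9.54 dB.

-9.5 dB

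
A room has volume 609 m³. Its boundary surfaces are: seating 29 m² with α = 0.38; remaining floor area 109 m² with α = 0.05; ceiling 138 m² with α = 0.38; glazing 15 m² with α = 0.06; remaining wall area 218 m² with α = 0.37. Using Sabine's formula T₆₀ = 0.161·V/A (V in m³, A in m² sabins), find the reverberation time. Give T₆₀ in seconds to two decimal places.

0.65 s

A = Σ Sᵢαᵢ = 29·0.38 + 109·0.05 + 138·0.38 + 15·0.06 + 218·0.37 = 150.47 m².
T₆₀ = 0.161 × 609 / 150.47 = 0.652 s.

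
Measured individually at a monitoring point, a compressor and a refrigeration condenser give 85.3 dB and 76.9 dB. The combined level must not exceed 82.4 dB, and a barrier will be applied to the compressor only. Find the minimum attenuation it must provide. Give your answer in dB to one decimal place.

Fixed contribution from the other source: Σ 10^(L/10) = 10^(76.9/10) = 4.898e+07 (76.90 dB).
To meet 82.4 dB overall, the treated compressor may contribute at most 10^(82.4/10) − 4.898e+07 = 1.248e+08, i.e. 80.96 dB.
Required insertion loss = 85.3 − 80.96 = 4.34 dB.

4.3 dB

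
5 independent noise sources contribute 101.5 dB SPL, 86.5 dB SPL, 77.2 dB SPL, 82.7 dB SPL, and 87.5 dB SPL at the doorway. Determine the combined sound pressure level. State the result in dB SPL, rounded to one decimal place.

101.9 dB SPL

Incoherent sources combine by intensity addition: L_total = 10·log₁₀(Σ 10^(L_i/10)).
Σ 10^(L/10) = 10^(101.5/10) + 10^(86.5/10) + 10^(77.2/10) + 10^(82.7/10) + 10^(87.5/10) = 1.537e+10.
L_total = 10·log₁₀(1.537e+10) = 101.87 dB SPL.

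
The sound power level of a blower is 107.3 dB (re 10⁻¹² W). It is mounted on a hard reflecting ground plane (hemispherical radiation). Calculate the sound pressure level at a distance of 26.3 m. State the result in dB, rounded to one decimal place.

Free-field hemispherical radiation: L_p = L_w − 10·log₁₀(2π·r²), r = 26.3 m.
2π·r² = 4346 m², 10·log₁₀ of that is 36.381 dB.
L_p = 107.3 − 36.381 = 70.92 dB.

70.9 dB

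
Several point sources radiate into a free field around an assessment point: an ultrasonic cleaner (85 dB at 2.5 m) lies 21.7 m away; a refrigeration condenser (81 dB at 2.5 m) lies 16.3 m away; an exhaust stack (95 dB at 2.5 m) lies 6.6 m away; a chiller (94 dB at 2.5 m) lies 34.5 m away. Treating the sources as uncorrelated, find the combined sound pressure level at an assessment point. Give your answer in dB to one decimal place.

Propagate each source to the receiver with L = L_ref − 20·log₁₀(r/r_ref), then add intensities.
ultrasonic cleaner: 85 − 20·log₁₀(21.7/2.5) = 85 − 18.77 = 66.23 dB.
refrigeration condenser: 81 − 20·log₁₀(16.3/2.5) = 81 − 16.28 = 64.72 dB.
exhaust stack: 95 − 20·log₁₀(6.6/2.5) = 95 − 8.43 = 86.57 dB.
chiller: 94 − 20·log₁₀(34.5/2.5) = 94 − 22.80 = 71.20 dB.
Σ 10^(L/10) = 4.741e+08 → L_total = 10·log₁₀(4.741e+08) = 86.76 dB.

86.8 dB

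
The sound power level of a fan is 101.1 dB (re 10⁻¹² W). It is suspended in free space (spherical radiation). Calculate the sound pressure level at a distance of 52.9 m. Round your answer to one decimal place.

Free-field spherical radiation: L_p = L_w − 10·log₁₀(4π·r²), r = 52.9 m.
4π·r² = 3.517e+04 m², 10·log₁₀ of that is 45.461 dB.
L_p = 101.1 − 45.461 = 55.64 dB.

55.6 dB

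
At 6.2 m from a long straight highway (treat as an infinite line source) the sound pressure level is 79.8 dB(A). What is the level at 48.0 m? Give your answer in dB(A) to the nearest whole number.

For a line source, L₂ = L₁ − 10·log₁₀(r₂/r₁).
L₂ = 79.8 − 10·log₁₀(48.0/6.2) = 79.8 − 8.888 = 70.91 dB(A).

71 dB(A)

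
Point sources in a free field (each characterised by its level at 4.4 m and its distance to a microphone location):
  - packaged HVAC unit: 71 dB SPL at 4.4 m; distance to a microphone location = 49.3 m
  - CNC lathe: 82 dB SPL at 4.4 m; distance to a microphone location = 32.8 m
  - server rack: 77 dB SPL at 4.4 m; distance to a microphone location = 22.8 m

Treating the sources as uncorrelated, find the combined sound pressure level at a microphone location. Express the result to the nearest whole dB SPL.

67 dB SPL

First find each source's level at the receiver (point-source: −20·log₁₀(r/r_ref)), then combine on an intensity basis.
packaged HVAC unit: 71 − 20·log₁₀(49.3/4.4) = 71 − 20.99 = 50.01 dB SPL.
CNC lathe: 82 − 20·log₁₀(32.8/4.4) = 82 − 17.45 = 64.55 dB SPL.
server rack: 77 − 20·log₁₀(22.8/4.4) = 77 − 14.29 = 62.71 dB SPL.
Σ 10^(L/10) = 4.819e+06 → L_total = 10·log₁₀(4.819e+06) = 66.83 dB SPL.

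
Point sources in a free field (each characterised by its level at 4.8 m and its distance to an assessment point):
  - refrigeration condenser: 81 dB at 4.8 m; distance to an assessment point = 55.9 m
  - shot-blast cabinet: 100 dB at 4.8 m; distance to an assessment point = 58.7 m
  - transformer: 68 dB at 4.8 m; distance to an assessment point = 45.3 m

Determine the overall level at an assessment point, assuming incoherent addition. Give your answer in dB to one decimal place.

Apply inverse-square spreading to bring every level to the receiver, then sum 10^(L/10).
refrigeration condenser: 81 − 20·log₁₀(55.9/4.8) = 81 − 21.32 = 59.68 dB.
shot-blast cabinet: 100 − 20·log₁₀(58.7/4.8) = 100 − 21.75 = 78.25 dB.
transformer: 68 − 20·log₁₀(45.3/4.8) = 68 − 19.50 = 48.50 dB.
Σ 10^(L/10) = 6.787e+07 → L_total = 10·log₁₀(6.787e+07) = 78.32 dB.

78.3 dB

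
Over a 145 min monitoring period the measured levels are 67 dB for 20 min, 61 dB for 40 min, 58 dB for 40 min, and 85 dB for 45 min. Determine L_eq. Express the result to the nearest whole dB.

80 dB

The energy average is taken in the linear domain: L_eq = 10·log₁₀[(Σ tᵢ·10^(Lᵢ/10))/T], T = 145 min.
Σ tᵢ·10^(Lᵢ/10) = 20·10^(67/10) + 40·10^(61/10) + 40·10^(58/10) + 45·10^(85/10) = 1.441e+10.
L_eq = 10·log₁₀(1.441e+10/145) = 79.97 dB.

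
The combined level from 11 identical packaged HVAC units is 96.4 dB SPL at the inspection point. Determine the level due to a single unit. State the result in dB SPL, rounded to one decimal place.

86.0 dB SPL

For N identical incoherent sources L_total = L₁ + 10·log₁₀ N, so L₁ = 96.4 − 10·log₁₀(11) = 96.4 − 10.414.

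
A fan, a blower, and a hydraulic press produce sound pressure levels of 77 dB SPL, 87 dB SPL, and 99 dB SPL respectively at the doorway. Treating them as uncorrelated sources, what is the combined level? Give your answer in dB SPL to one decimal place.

99.3 dB SPL

For uncorrelated sources the intensities add, so convert each level to linear form, sum, and take 10·log₁₀ of the total.
Σ 10^(L/10) = 10^(77/10) + 10^(87/10) + 10^(99/10) = 8.495e+09.
L_total = 10·log₁₀(8.495e+09) = 99.29 dB SPL.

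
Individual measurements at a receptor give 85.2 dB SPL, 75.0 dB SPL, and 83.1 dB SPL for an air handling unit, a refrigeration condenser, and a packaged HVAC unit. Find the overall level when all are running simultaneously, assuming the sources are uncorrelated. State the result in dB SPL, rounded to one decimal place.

87.5 dB SPL

For uncorrelated sources the intensities add, so convert each level to linear form, sum, and take 10·log₁₀ of the total.
Σ 10^(L/10) = 10^(85.2/10) + 10^(75.0/10) + 10^(83.1/10) = 5.669e+08.
L_total = 10·log₁₀(5.669e+08) = 87.54 dB SPL.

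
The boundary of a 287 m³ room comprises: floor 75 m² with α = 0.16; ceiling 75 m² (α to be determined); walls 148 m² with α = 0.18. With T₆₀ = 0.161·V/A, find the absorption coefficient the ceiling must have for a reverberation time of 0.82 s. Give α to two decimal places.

A = 0.161·V/T₆₀ = 0.161·287/0.82 = 56.35 m² sabins.
Absorption from the other surfaces = 75·0.16 + 148·0.18 = 38.64 m², so the ceiling must supply 17.71 m² over 75 m².
α = 17.71/75 = 0.236.

0.24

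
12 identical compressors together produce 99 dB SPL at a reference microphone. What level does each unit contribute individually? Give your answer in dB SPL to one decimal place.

88.2 dB SPL

Dividing the total intensity by 12 lowers the level by 10·log₁₀ 12 = 10.792 dB: L₁ = 99 − 10.792.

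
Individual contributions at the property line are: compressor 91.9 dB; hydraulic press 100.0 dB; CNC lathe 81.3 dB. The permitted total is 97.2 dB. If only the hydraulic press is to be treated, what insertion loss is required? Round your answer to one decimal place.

Fixed contribution from the other sources: Σ 10^(L/10) = 10^(91.9/10) + 10^(81.3/10) = 1.684e+09 (92.26 dB).
The limit corresponds to 10^(97.2/10) = 5.248e+09; subtracting the fixed part leaves 3.564e+09 for the hydraulic press, i.e. 95.52 dB.
Required insertion loss = 100.0 − 95.52 = 4.48 dB.

4.5 dB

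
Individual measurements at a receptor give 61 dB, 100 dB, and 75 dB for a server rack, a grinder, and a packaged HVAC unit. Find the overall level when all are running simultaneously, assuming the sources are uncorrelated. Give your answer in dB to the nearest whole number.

Incoherent sources combine by intensity addition: L_total = 10·log₁₀(Σ 10^(L_i/10)).
Σ 10^(L/10) = 10^(61/10) + 10^(100/10) + 10^(75/10) = 1.003e+10.
L_total = 10·log₁₀(1.003e+10) = 100.01 dB.

100 dB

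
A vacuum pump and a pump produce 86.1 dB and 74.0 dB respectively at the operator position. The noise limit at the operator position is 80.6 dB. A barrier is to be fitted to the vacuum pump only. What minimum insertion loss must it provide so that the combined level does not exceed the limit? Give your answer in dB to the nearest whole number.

7 dB

Everything except the vacuum pump sums to 10^(74.0/10) = 2.512e+07 in linear terms, 74.00 dB.
The limit corresponds to 10^(80.6/10) = 1.148e+08; subtracting the fixed part leaves 8.970e+07 for the vacuum pump, i.e. 79.53 dB.
So the vacuum pump must be reduced from 86.1 to 79.53 dB: IL = 6.57 dB.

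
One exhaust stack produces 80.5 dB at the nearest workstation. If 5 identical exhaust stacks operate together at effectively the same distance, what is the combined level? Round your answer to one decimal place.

L_total = L₁ + 10·log₁₀ N for N identical incoherent sources.
L_total = 80.5 + 10·log₁₀(5) = 80.5 + 6.990 = 87.49 dB.

87.5 dB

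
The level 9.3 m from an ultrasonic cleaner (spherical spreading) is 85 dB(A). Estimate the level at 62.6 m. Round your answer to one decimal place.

68.4 dB(A)

Point-source attenuation: ΔL = 20·log₁₀(r₂/r₁) = 20·log₁₀(62.6/9.3) = 16.562 dB.
L₂ = 85 − 20·log₁₀(62.6/9.3) = 85 − 16.562 = 68.44 dB(A).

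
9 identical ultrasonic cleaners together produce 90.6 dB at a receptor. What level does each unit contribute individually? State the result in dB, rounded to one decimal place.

81.1 dB

9 equal contributions raise the level by 10·log₁₀ 9 = 9.542 dB, so each unit alone gives 90.6 − 9.542.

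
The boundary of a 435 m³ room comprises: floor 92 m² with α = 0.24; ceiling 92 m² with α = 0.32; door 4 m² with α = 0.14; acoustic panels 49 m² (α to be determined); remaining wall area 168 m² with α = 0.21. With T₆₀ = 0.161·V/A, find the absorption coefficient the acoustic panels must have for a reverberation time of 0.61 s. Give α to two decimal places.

Required total absorption A = 0.161·435/0.61 = 114.81 m².
Absorption from the other surfaces = 92·0.24 + 92·0.32 + 4·0.14 + 168·0.21 = 87.36 m², so the acoustic panels must supply 27.45 m² over 49 m².
α = 27.45/49 = 0.560.

0.56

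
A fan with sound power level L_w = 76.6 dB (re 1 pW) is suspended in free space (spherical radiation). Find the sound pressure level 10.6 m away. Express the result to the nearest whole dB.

L_p = L_w − 10·log₁₀(4π·r²) with r = 10.6 m.
4π·r² = 1412 m², 10·log₁₀ of that is 31.498 dB.
L_p = 76.6 − 31.498 = 45.10 dB.

45 dB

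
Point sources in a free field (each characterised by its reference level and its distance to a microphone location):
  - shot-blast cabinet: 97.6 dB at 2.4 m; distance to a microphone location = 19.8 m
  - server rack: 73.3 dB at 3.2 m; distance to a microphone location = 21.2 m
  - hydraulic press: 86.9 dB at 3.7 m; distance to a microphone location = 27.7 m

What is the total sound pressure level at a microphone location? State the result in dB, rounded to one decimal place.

79.7 dB

Apply inverse-square spreading to bring every level to the receiver, then sum 10^(L/10).
shot-blast cabinet: 97.6 − 20·log₁₀(19.8/2.4) = 97.6 − 18.33 = 79.27 dB.
server rack: 73.3 − 20·log₁₀(21.2/3.2) = 73.3 − 16.42 = 56.88 dB.
hydraulic press: 86.9 − 20·log₁₀(27.7/3.7) = 86.9 − 17.49 = 69.41 dB.
Σ 10^(L/10) = 9.377e+07 → L_total = 10·log₁₀(9.377e+07) = 79.72 dB.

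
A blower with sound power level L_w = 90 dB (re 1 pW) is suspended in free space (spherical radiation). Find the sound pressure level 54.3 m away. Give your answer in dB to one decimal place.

L_p = L_w − 10·log₁₀(4π·r²) with r = 54.3 m.
4π·r² = 3.705e+04 m², 10·log₁₀ of that is 45.688 dB.
L_p = 90 − 45.688 = 44.31 dB.

44.3 dB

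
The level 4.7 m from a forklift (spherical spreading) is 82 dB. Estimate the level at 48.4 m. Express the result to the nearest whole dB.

62 dB

Point-source attenuation: ΔL = 20·log₁₀(r₂/r₁) = 20·log₁₀(48.4/4.7) = 20.255 dB.
L₂ = 82 − 20·log₁₀(48.4/4.7) = 82 − 20.255 = 61.75 dB.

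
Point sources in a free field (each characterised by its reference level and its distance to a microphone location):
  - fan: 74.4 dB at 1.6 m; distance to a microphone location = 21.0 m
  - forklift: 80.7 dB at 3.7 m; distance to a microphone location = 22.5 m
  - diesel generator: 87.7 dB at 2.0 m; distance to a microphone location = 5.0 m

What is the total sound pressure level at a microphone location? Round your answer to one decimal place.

Apply inverse-square spreading to bring every level to the receiver, then sum 10^(L/10).
fan: 74.4 − 20·log₁₀(21.0/1.6) = 74.4 − 22.36 = 52.04 dB.
forklift: 80.7 − 20·log₁₀(22.5/3.7) = 80.7 − 15.68 = 65.02 dB.
diesel generator: 87.7 − 20·log₁₀(5.0/2.0) = 87.7 − 7.96 = 79.74 dB.
Σ 10^(L/10) = 9.755e+07 → L_total = 10·log₁₀(9.755e+07) = 79.89 dB.

79.9 dB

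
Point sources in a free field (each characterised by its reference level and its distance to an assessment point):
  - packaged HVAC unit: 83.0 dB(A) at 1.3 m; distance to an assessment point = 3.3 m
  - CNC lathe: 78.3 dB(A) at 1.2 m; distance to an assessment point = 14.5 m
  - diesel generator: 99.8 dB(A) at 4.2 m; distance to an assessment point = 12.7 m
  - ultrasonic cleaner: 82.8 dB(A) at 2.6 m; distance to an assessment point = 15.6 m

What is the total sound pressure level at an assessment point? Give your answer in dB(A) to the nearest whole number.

First find each source's level at the receiver (point-source: −20·log₁₀(r/r_ref)), then combine on an intensity basis.
packaged HVAC unit: 83.0 − 20·log₁₀(3.3/1.3) = 83.0 − 8.09 = 74.91 dB(A).
CNC lathe: 78.3 − 20·log₁₀(14.5/1.2) = 78.3 − 21.64 = 56.66 dB(A).
diesel generator: 99.8 − 20·log₁₀(12.7/4.2) = 99.8 − 9.61 = 90.19 dB(A).
ultrasonic cleaner: 82.8 − 20·log₁₀(15.6/2.6) = 82.8 − 15.56 = 67.24 dB(A).
Σ 10^(L/10) = 1.081e+09 → L_total = 10·log₁₀(1.081e+09) = 90.34 dB(A).

90 dB(A)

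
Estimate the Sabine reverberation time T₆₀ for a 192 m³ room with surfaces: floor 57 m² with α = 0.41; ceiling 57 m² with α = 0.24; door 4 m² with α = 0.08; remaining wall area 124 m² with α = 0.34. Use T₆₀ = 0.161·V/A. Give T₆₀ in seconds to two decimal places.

A = Σ Sᵢαᵢ = 57·0.41 + 57·0.24 + 4·0.08 + 124·0.34 = 79.53 m².
T₆₀ = 0.161·V/A = 0.161·192/79.53 = 0.389 s.

0.39 s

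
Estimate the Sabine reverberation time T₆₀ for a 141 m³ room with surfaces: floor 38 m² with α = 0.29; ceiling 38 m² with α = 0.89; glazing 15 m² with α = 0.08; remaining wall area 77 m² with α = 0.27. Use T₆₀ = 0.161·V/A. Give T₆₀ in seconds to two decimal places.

0.34 s

Summing Sᵢαᵢ: 38·0.29 + 38·0.89 + 15·0.08 + 77·0.27 = 66.83 m².
T₆₀ = 0.161 × 141 / 66.83 = 0.340 s.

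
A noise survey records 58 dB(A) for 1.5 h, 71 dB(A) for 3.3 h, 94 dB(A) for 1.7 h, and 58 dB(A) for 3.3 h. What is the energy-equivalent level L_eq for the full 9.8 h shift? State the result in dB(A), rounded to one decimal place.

L_eq = 10·log₁₀[(1/T)·Σ tᵢ·10^(Lᵢ/10)] with T = 9.8 h.
Σ tᵢ·10^(Lᵢ/10) = 1.5·10^(58/10) + 3.3·10^(71/10) + 1.7·10^(94/10) + 3.3·10^(58/10) = 4.315e+09.
L_eq = 10·log₁₀(4.315e+09/9.8) = 86.44 dB(A).

86.4 dB(A)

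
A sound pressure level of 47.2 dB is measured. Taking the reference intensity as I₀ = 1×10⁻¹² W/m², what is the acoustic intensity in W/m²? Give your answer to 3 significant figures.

5.25e-08 W/m²

I/I₀ = 10^(47.2/10) = 5.248e+04, so I = 5.248e+04 × 10⁻¹² W/m².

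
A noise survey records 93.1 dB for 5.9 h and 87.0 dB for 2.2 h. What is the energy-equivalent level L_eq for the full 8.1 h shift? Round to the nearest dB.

92 dB

L_eq = 10·log₁₀[(1/T)·Σ tᵢ·10^(Lᵢ/10)] with T = 8.1 h.
Σ tᵢ·10^(Lᵢ/10) = 5.9·10^(93.1/10) + 2.2·10^(87.0/10) = 1.315e+10.
L_eq = 10·log₁₀(1.315e+10/8.1) = 92.10 dB.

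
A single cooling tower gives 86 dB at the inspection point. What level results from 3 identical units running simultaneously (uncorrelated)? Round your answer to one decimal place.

N identical incoherent sources raise the level by 10·log₁₀ N.
L_total = 86 + 10·log₁₀(3) = 86 + 4.771 = 90.77 dB.

90.8 dB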